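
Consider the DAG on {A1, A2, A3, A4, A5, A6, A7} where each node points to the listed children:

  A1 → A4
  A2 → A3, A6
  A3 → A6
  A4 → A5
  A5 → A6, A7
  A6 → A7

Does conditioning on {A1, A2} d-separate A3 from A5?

Yes

4 paths connect A3 and A5; each must be blocked for d-separation to hold:
  1. A3 → A6 → A7 ← A5 — A6:chain[open]; A7:collider[blocks] ⇒ blocked
  2. A3 → A6 ← A5 — A6:collider[blocks] ⇒ blocked
  3. A3 ← A2 → A6 → A7 ← A5 — A2:fork[blocks]; A6:chain[open]; A7:collider[blocks] ⇒ blocked
  4. A3 ← A2 → A6 ← A5 — A2:fork[blocks]; A6:collider[blocks] ⇒ blocked
All paths are blocked; A3 ⊥ A5 | {A1, A2} holds.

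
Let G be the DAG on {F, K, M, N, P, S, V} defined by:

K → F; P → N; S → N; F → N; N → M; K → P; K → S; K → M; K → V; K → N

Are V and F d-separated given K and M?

Enumerating the 5 paths from V to F and testing each for blocking by {K, M}:
Path 1: V ← K → M ← N ← F
  K is a fork here and K is conditioned on, so the path is blocked at K.
Path 2: V ← K → F
  K is a fork here and K is conditioned on, so the path is blocked at K.
Path 3: V ← K → S → N ← F
  K is a fork here and K is conditioned on, so the path is blocked at K.
Path 4: V ← K → P → N ← F
  K is a fork here and K is conditioned on, so the path is blocked at K.
Path 5: V ← K → N ← F
  K is a fork here and K is conditioned on, so the path is blocked at K.
Since every path is blocked, d-separation holds.

Yes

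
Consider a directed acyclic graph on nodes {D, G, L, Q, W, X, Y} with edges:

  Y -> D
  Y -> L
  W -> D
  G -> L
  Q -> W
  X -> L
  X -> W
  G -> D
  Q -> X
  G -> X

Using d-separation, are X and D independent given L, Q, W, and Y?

No

6 paths connect X and D; each must be blocked for d-separation to hold:
Path 1: X → L ← Y → D
  Y is a fork here and Y is conditioned on, so the path is blocked at Y.
Path 2: X → L ← G → D
  L is a collider and L is conditioned on, which opens it; G is a fork and G is not conditioned on — no node blocks this path, so it is active.
Path 3: X ← Q → W → D
  Q is a fork here and Q is conditioned on, so the path is blocked at Q.
Path 4: X ← G → L ← Y → D
  Y is a fork here and Y is conditioned on, so the path is blocked at Y.
Path 5: X ← G → D
  G is a fork and G is not conditioned on — no node blocks this path, so it is active.
Path 6: X → W → D
  W is a chain here and W is conditioned on, so the path is blocked at W.
Because an active path exists, X and D are not d-separated.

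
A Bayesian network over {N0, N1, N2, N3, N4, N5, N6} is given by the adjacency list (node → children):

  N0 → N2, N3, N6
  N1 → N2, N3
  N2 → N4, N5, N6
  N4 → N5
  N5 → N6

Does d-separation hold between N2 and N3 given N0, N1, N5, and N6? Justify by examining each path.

Enumerating the 5 paths from N2 to N3 and testing each for blocking by {N0, N1, N5, N6}:
Path 1: N2 → N5 → N6 ← N0 → N3
  N5 is a chain here and N5 is conditioned on, so the path is blocked at N5.
Path 2: N2 ← N0 → N3
  N0 is a fork here and N0 is conditioned on, so the path is blocked at N0.
Path 3: N2 ← N1 → N3
  N1 is a fork here and N1 is conditioned on, so the path is blocked at N1.
Path 4: N2 → N4 → N5 → N6 ← N0 → N3
  N5 is a chain here and N5 is conditioned on, so the path is blocked at N5.
Path 5: N2 → N6 ← N0 → N3
  N0 is a fork here and N0 is conditioned on, so the path is blocked at N0.
Every path is blocked, so N2 and N3 are d-separated given {N0, N1, N5, N6}.

Yes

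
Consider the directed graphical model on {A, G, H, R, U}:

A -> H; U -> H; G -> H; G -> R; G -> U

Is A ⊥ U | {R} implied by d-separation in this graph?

Yes — A and U are d-separated given {R}.

There are 2 undirected paths between A and U; checking each against the conditioning set {R}:
Path 1: A → H ← G → U
  H is a collider here and neither H nor any of its descendants is conditioned on, so the collider stays closed — the path is blocked at H.
Path 2: A → H ← U
  H is a collider here and neither H nor any of its descendants is conditioned on, so the collider stays closed — the path is blocked at H.
All paths are blocked; A ⊥ U | {R} holds.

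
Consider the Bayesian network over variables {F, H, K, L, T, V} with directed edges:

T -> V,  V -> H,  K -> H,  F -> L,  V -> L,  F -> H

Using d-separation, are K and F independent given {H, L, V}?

2 paths connect K and F; each must be blocked for d-separation to hold:
Path 1: K → H ← F
  H is a collider and H is conditioned on, which opens it — no node blocks this path, so it is active.
Path 2: K → H ← V → L ← F
  V is a fork here and V is conditioned on, so the path is blocked at V.
At least one path is unblocked, so d-separation fails.

No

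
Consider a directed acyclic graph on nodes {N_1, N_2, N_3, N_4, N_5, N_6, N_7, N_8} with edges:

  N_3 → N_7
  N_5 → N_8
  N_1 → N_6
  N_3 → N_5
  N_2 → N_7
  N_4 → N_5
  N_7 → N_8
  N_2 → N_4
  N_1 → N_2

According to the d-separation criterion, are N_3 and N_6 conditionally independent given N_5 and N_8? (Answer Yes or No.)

No — N_3 and N_6 are not d-separated given {N_5, N_8}.

4 paths connect N_3 and N_6; each must be blocked for d-separation to hold:
  1. N_3 → N_7 ← N_2 ← N_1 → N_6 — N_7:collider[open]; N_2:chain[open]; N_1:fork[open] ⇒ active
  2. N_3 → N_7 → N_8 ← N_5 ← N_4 ← N_2 ← N_1 → N_6 — N_7:chain[open]; N_8:collider[open]; N_5:chain[blocks]; N_4:chain[open]; N_2:chain[open]; N_1:fork[open] ⇒ blocked
  3. N_3 → N_5 ← N_4 ← N_2 ← N_1 → N_6 — N_5:collider[open]; N_4:chain[open]; N_2:chain[open]; N_1:fork[open] ⇒ active
  4. N_3 → N_5 → N_8 ← N_7 ← N_2 ← N_1 → N_6 — N_5:chain[blocks]; N_8:collider[open]; N_7:chain[open]; N_2:chain[open]; N_1:fork[open] ⇒ blocked
Because an active path exists, N_3 and N_6 are not d-separated.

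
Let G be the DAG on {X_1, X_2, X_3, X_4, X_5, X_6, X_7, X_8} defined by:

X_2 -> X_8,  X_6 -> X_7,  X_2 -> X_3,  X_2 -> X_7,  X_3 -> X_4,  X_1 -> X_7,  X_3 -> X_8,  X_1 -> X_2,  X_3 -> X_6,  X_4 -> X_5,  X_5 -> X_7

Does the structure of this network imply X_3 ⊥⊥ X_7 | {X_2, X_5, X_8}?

We examine all 6 paths between X_3 and X_7:
Path 1: X_3 → X_4 → X_5 → X_7
  X_5 is a chain here and X_5 is conditioned on, so the path is blocked at X_5.
Path 2: X_3 → X_6 → X_7
  X_6 is a chain and X_6 is not conditioned on — no node blocks this path, so it is active.
Path 3: X_3 ← X_2 → X_7
  X_2 is a fork here and X_2 is conditioned on, so the path is blocked at X_2.
Path 4: X_3 ← X_2 ← X_1 → X_7
  X_2 is a chain here and X_2 is conditioned on, so the path is blocked at X_2.
Path 5: X_3 → X_8 ← X_2 → X_7
  X_2 is a fork here and X_2 is conditioned on, so the path is blocked at X_2.
Path 6: X_3 → X_8 ← X_2 ← X_1 → X_7
  X_2 is a chain here and X_2 is conditioned on, so the path is blocked at X_2.
Because an active path exists, X_3 and X_7 are not d-separated.

No — X_3 and X_7 are not d-separated given {X_2, X_5, X_8}.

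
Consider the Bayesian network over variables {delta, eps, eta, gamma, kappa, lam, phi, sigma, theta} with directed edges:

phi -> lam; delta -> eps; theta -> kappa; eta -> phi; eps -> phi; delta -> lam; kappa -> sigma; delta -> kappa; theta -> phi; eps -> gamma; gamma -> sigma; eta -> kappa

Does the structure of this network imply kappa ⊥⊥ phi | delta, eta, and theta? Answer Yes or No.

Enumerating the 6 paths from kappa to phi and testing each for blocking by {delta, eta, theta}:
  1. kappa ← eta → phi — eta:fork[blocks] ⇒ blocked
  2. kappa ← theta → phi — theta:fork[blocks] ⇒ blocked
  3. kappa ← delta → lam ← phi — delta:fork[blocks]; lam:collider[blocks] ⇒ blocked
  4. kappa ← delta → eps → phi — delta:fork[blocks]; eps:chain[open] ⇒ blocked
  5. kappa → sigma ← gamma ← eps → phi — sigma:collider[blocks]; gamma:chain[open]; eps:fork[open] ⇒ blocked
  6. kappa → sigma ← gamma ← eps ← delta → lam ← phi — sigma:collider[blocks]; gamma:chain[open]; eps:chain[open]; delta:fork[blocks]; lam:collider[blocks] ⇒ blocked
All paths are blocked; kappa ⊥ phi | {delta, eta, theta} holds.

Yes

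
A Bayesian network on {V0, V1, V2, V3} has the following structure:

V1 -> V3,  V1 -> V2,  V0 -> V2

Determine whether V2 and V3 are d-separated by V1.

Yes

Only one path connects V2 and V3:
Path 1: V2 ← V1 → V3
  V1 is a fork here and V1 is conditioned on, so the path is blocked at V1.
Since every path is blocked, d-separation holds.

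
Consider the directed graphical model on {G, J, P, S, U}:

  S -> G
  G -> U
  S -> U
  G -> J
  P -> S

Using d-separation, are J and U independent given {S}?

No

There are 2 undirected paths between J and U; checking each against the conditioning set {S}:
Path 1: J ← G → U
  G is a fork and G is not conditioned on — no node blocks this path, so it is active.
Path 2: J ← G ← S → U
  S is a fork here and S is conditioned on, so the path is blocked at S.
At least one path is unblocked, so d-separation fails.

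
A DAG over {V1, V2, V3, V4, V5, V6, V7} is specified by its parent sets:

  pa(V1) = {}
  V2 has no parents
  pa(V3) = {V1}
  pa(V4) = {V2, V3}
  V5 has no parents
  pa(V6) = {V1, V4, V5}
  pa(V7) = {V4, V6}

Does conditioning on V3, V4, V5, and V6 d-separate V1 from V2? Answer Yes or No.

Yes

3 paths connect V1 and V2; each must be blocked for d-separation to hold:
Path 1: V1 → V6 ← V4 ← V2
  V4 is a chain here and V4 is conditioned on, so the path is blocked at V4.
Path 2: V1 → V6 → V7 ← V4 ← V2
  V6 is a chain here and V6 is conditioned on, so the path is blocked at V6.
Path 3: V1 → V3 → V4 ← V2
  V3 is a chain here and V3 is conditioned on, so the path is blocked at V3.
Since every path is blocked, d-separation holds.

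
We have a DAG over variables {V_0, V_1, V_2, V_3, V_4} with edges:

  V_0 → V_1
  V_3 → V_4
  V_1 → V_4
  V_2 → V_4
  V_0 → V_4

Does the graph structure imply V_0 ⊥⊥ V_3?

Enumerating the 2 paths from V_0 to V_3 and testing each for blocking by ∅:
  1. V_0 → V_4 ← V_3 — V_4:collider[blocks] ⇒ blocked
  2. V_0 → V_1 → V_4 ← V_3 — V_1:chain[open]; V_4:collider[blocks] ⇒ blocked
Since every path is blocked, d-separation holds.

Yes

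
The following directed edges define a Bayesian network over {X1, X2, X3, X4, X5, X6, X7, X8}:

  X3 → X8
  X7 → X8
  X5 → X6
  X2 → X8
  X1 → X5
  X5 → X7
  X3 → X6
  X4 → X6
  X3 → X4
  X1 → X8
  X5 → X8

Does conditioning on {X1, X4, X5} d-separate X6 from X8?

5 paths connect X6 and X8; each must be blocked for d-separation to hold:
  1. X6 ← X5 → X7 → X8 — X5:fork[blocks]; X7:chain[open] ⇒ blocked
  2. X6 ← X5 ← X1 → X8 — X5:chain[blocks]; X1:fork[blocks] ⇒ blocked
  3. X6 ← X5 → X8 — X5:fork[blocks] ⇒ blocked
  4. X6 ← X3 → X8 — X3:fork[open] ⇒ active
  5. X6 ← X4 ← X3 → X8 — X4:chain[blocks]; X3:fork[open] ⇒ blocked
At least one path is unblocked, so d-separation fails.

No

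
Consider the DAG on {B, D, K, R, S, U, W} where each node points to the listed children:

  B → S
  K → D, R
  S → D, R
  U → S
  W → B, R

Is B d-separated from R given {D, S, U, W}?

Yes — B and R are d-separated given {D, S, U, W}.

Enumerating the 3 paths from B to R and testing each for blocking by {D, S, U, W}:
  1. B → S → D ← K → R — S:chain[blocks]; D:collider[open]; K:fork[open] ⇒ blocked
  2. B → S → R — S:chain[blocks] ⇒ blocked
  3. B ← W → R — W:fork[blocks] ⇒ blocked
Since every path is blocked, d-separation holds.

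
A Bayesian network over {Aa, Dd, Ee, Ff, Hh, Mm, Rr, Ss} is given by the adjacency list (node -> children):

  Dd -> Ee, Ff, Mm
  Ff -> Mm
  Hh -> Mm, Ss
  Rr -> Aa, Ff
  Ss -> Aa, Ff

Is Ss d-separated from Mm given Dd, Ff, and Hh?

5 paths connect Ss and Mm; each must be blocked for d-separation to hold:
Path 1: Ss → Ff ← Dd → Mm
  Dd is a fork here and Dd is conditioned on, so the path is blocked at Dd.
Path 2: Ss → Ff → Mm
  Ff is a chain here and Ff is conditioned on, so the path is blocked at Ff.
Path 3: Ss ← Hh → Mm
  Hh is a fork here and Hh is conditioned on, so the path is blocked at Hh.
Path 4: Ss → Aa ← Rr → Ff ← Dd → Mm
  Aa is a collider here and neither Aa nor any of its descendants is conditioned on, so the collider stays closed — the path is blocked at Aa.
Path 5: Ss → Aa ← Rr → Ff → Mm
  Aa is a collider here and neither Aa nor any of its descendants is conditioned on, so the collider stays closed — the path is blocked at Aa.
All paths are blocked; Ss ⊥ Mm | {Dd, Ff, Hh} holds.

Yes — Ss and Mm are d-separated given {Dd, Ff, Hh}.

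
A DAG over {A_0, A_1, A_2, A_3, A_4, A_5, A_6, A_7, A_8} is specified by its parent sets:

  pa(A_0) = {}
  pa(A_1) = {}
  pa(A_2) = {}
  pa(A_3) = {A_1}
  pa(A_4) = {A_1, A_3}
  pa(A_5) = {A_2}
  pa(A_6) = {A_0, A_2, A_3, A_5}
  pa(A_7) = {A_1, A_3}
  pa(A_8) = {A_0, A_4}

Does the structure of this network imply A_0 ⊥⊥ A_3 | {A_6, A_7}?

No

We examine all 4 paths between A_0 and A_3:
Path 1: A_0 → A_8 ← A_4 ← A_1 → A_3
  A_8 is a collider here and neither A_8 nor any of its descendants is conditioned on, so the collider stays closed — the path is blocked at A_8.
Path 2: A_0 → A_8 ← A_4 ← A_1 → A_7 ← A_3
  A_8 is a collider here and neither A_8 nor any of its descendants is conditioned on, so the collider stays closed — the path is blocked at A_8.
Path 3: A_0 → A_8 ← A_4 ← A_3
  A_8 is a collider here and neither A_8 nor any of its descendants is conditioned on, so the collider stays closed — the path is blocked at A_8.
Path 4: A_0 → A_6 ← A_3
  A_6 is a collider and A_6 is conditioned on, which opens it — no node blocks this path, so it is active.
Because an active path exists, A_0 and A_3 are not d-separated.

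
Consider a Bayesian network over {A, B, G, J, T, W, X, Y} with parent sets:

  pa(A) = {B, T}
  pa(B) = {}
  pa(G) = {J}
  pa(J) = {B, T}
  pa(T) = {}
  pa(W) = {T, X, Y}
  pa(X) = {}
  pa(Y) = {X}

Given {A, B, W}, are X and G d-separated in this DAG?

Enumerating the 4 paths from X to G and testing each for blocking by {A, B, W}:
Path 1: X → W ← T → J → G
  W is a collider and W is conditioned on, which opens it; T is a fork and T is not conditioned on; J is a chain and J is not conditioned on — no node blocks this path, so it is active.
Path 2: X → W ← T → A ← B → J → G
  B is a fork here and B is conditioned on, so the path is blocked at B.
Path 3: X → Y → W ← T → J → G
  Y is a chain and Y is not conditioned on; W is a collider and W is conditioned on, which opens it; T is a fork and T is not conditioned on; J is a chain and J is not conditioned on — no node blocks this path, so it is active.
Path 4: X → Y → W ← T → A ← B → J → G
  B is a fork here and B is conditioned on, so the path is blocked at B.
Since the path X → W ← T → J → G is active, X and G are not d-separated given {A, B, W}.

No — X and G are not d-separated given {A, B, W}.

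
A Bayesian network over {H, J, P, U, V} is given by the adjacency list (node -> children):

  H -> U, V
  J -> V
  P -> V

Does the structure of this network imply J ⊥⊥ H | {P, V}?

No

Only one path connects J and H:
Path 1: J → V ← H
  V is a collider and V is conditioned on, which opens it — no node blocks this path, so it is active.
Since the path J → V ← H is active, J and H are not d-separated given {P, V}.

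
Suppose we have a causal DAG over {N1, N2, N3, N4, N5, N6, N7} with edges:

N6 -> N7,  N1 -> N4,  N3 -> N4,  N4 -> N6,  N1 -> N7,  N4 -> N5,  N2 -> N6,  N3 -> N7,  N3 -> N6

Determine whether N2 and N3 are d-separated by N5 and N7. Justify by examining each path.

No

5 paths connect N2 and N3; each must be blocked for d-separation to hold:
  1. N2 → N6 ← N3 — N6:collider[open] ⇒ active
  2. N2 → N6 → N7 ← N3 — N6:chain[open]; N7:collider[open] ⇒ active
  3. N2 → N6 → N7 ← N1 → N4 ← N3 — N6:chain[open]; N7:collider[open]; N1:fork[open]; N4:collider[open] ⇒ active
  4. N2 → N6 ← N4 ← N3 — N6:collider[open]; N4:chain[open] ⇒ active
  5. N2 → N6 ← N4 ← N1 → N7 ← N3 — N6:collider[open]; N4:chain[open]; N1:fork[open]; N7:collider[open] ⇒ active
Because an active path exists, N2 and N3 are not d-separated.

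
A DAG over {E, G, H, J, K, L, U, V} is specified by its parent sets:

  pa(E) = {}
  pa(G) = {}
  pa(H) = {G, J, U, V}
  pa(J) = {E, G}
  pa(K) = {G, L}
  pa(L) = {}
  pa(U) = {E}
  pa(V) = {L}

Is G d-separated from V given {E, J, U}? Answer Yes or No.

We examine all 4 paths between G and V:
Path 1: G → H ← V
  H is a collider here and neither H nor any of its descendants is conditioned on, so the collider stays closed — the path is blocked at H.
Path 2: G → J → H ← V
  J is a chain here and J is conditioned on, so the path is blocked at J.
Path 3: G → J ← E → U → H ← V
  E is a fork here and E is conditioned on, so the path is blocked at E.
Path 4: G → K ← L → V
  K is a collider here and neither K nor any of its descendants is conditioned on, so the collider stays closed — the path is blocked at K.
Since every path is blocked, d-separation holds.

Yes — G and V are d-separated given {E, J, U}.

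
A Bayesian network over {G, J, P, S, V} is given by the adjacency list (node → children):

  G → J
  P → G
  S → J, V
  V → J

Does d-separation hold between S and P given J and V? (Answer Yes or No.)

2 paths connect S and P; each must be blocked for d-separation to hold:
  1. S → J ← G ← P — J:collider[open]; G:chain[open] ⇒ active
  2. S → V → J ← G ← P — V:chain[blocks]; J:collider[open]; G:chain[open] ⇒ blocked
Since the path S → J ← G ← P is active, S and P are not d-separated given {J, V}.

No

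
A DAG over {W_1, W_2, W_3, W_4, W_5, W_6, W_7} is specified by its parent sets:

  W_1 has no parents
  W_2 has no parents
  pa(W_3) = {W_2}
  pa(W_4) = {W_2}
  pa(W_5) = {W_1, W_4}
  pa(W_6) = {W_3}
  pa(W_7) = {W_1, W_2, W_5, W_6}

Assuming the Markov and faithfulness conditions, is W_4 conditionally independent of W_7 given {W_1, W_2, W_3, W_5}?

There are 4 undirected paths between W_4 and W_7; checking each against the conditioning set {W_1, W_2, W_3, W_5}:
Path 1: W_4 ← W_2 → W_7
  W_2 is a fork here and W_2 is conditioned on, so the path is blocked at W_2.
Path 2: W_4 ← W_2 → W_3 → W_6 → W_7
  W_2 is a fork here and W_2 is conditioned on, so the path is blocked at W_2.
Path 3: W_4 → W_5 → W_7
  W_5 is a chain here and W_5 is conditioned on, so the path is blocked at W_5.
Path 4: W_4 → W_5 ← W_1 → W_7
  W_1 is a fork here and W_1 is conditioned on, so the path is blocked at W_1.
Since every path is blocked, d-separation holds.

Yes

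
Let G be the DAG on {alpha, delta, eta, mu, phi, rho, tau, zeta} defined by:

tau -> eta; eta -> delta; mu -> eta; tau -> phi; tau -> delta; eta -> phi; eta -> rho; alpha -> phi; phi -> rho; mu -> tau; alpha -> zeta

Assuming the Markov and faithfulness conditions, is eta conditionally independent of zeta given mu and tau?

Yes

Enumerating the 5 paths from eta to zeta and testing each for blocking by {mu, tau}:
Path 1: eta ← mu → tau → phi ← alpha → zeta
  mu is a fork here and mu is conditioned on, so the path is blocked at mu.
Path 2: eta ← tau → phi ← alpha → zeta
  tau is a fork here and tau is conditioned on, so the path is blocked at tau.
Path 3: eta → phi ← alpha → zeta
  phi is a collider here and neither phi nor any of its descendants is conditioned on, so the collider stays closed — the path is blocked at phi.
Path 4: eta → rho ← phi ← alpha → zeta
  rho is a collider here and neither rho nor any of its descendants is conditioned on, so the collider stays closed — the path is blocked at rho.
Path 5: eta → delta ← tau → phi ← alpha → zeta
  delta is a collider here and neither delta nor any of its descendants is conditioned on, so the collider stays closed — the path is blocked at delta.
All paths are blocked; eta ⊥ zeta | {mu, tau} holds.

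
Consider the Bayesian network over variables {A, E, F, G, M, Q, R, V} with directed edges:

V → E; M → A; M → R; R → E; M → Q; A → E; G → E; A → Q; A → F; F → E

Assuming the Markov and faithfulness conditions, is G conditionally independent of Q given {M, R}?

Yes — G and Q are d-separated given {M, R}.

We examine all 6 paths between G and Q:
  1. G → E ← A ← M → Q — E:collider[blocks]; A:chain[open]; M:fork[blocks] ⇒ blocked
  2. G → E ← A → Q — E:collider[blocks]; A:fork[open] ⇒ blocked
  3. G → E ← F ← A ← M → Q — E:collider[blocks]; F:chain[open]; A:chain[open]; M:fork[blocks] ⇒ blocked
  4. G → E ← F ← A → Q — E:collider[blocks]; F:chain[open]; A:fork[open] ⇒ blocked
  5. G → E ← R ← M → A → Q — E:collider[blocks]; R:chain[blocks]; M:fork[blocks]; A:chain[open] ⇒ blocked
  6. G → E ← R ← M → Q — E:collider[blocks]; R:chain[blocks]; M:fork[blocks] ⇒ blocked
Every path is blocked, so G and Q are d-separated given {M, R}.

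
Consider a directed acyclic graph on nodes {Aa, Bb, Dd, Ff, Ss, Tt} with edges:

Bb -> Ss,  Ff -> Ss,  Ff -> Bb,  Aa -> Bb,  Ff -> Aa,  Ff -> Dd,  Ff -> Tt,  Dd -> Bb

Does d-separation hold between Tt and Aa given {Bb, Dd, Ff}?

We examine all 4 paths between Tt and Aa:
Path 1: Tt ← Ff → Aa
  Ff is a fork here and Ff is conditioned on, so the path is blocked at Ff.
Path 2: Tt ← Ff → Ss ← Bb ← Aa
  Ff is a fork here and Ff is conditioned on, so the path is blocked at Ff.
Path 3: Tt ← Ff → Bb ← Aa
  Ff is a fork here and Ff is conditioned on, so the path is blocked at Ff.
Path 4: Tt ← Ff → Dd → Bb ← Aa
  Ff is a fork here and Ff is conditioned on, so the path is blocked at Ff.
Every path is blocked, so Tt and Aa are d-separated given {Bb, Dd, Ff}.

Yes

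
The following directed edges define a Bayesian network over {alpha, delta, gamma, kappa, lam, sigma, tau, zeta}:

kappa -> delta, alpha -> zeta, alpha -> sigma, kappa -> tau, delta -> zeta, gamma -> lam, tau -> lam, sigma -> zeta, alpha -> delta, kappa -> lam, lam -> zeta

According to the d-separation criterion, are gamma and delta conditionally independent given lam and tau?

5 paths connect gamma and delta; each must be blocked for d-separation to hold:
  1. gamma → lam ← tau ← kappa → delta — lam:collider[open]; tau:chain[blocks]; kappa:fork[open] ⇒ blocked
  2. gamma → lam ← kappa → delta — lam:collider[open]; kappa:fork[open] ⇒ active
  3. gamma → lam → zeta ← delta — lam:chain[blocks]; zeta:collider[blocks] ⇒ blocked
  4. gamma → lam → zeta ← alpha → delta — lam:chain[blocks]; zeta:collider[blocks]; alpha:fork[open] ⇒ blocked
  5. gamma → lam → zeta ← sigma ← alpha → delta — lam:chain[blocks]; zeta:collider[blocks]; sigma:chain[open]; alpha:fork[open] ⇒ blocked
Since the path gamma → lam ← kappa → delta is active, gamma and delta are not d-separated given {lam, tau}.

No — gamma and delta are not d-separated given {lam, tau}.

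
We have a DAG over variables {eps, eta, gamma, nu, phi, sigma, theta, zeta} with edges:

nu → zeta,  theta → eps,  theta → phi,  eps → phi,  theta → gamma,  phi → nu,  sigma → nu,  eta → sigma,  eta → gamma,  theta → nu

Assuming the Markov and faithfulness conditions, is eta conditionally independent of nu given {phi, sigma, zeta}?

4 paths connect eta and nu; each must be blocked for d-separation to hold:
Path 1: eta → sigma → nu
  sigma is a chain here and sigma is conditioned on, so the path is blocked at sigma.
Path 2: eta → gamma ← theta → eps → phi → nu
  gamma is a collider here and neither gamma nor any of its descendants is conditioned on, so the collider stays closed — the path is blocked at gamma.
Path 3: eta → gamma ← theta → nu
  gamma is a collider here and neither gamma nor any of its descendants is conditioned on, so the collider stays closed — the path is blocked at gamma.
Path 4: eta → gamma ← theta → phi → nu
  gamma is a collider here and neither gamma nor any of its descendants is conditioned on, so the collider stays closed — the path is blocked at gamma.
All paths are blocked; eta ⊥ nu | {phi, sigma, zeta} holds.

Yes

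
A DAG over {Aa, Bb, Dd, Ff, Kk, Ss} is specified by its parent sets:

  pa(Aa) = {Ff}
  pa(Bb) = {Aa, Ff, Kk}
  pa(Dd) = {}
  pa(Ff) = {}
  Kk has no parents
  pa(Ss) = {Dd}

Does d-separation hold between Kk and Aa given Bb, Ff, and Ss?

No — Kk and Aa are not d-separated given {Bb, Ff, Ss}.

2 paths connect Kk and Aa; each must be blocked for d-separation to hold:
Path 1: Kk → Bb ← Ff → Aa
  Ff is a fork here and Ff is conditioned on, so the path is blocked at Ff.
Path 2: Kk → Bb ← Aa
  Bb is a collider and Bb is conditioned on, which opens it — no node blocks this path, so it is active.
At least one path is unblocked, so d-separation fails.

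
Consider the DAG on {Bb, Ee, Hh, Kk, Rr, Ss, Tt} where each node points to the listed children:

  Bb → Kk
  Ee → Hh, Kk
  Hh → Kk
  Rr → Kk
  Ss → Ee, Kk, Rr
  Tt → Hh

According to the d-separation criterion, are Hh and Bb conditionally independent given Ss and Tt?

Yes

Enumerating the 4 paths from Hh to Bb and testing each for blocking by {Ss, Tt}:
  1. Hh → Kk ← Bb — Kk:collider[blocks] ⇒ blocked
  2. Hh ← Ee → Kk ← Bb — Ee:fork[open]; Kk:collider[blocks] ⇒ blocked
  3. Hh ← Ee ← Ss → Kk ← Bb — Ee:chain[open]; Ss:fork[blocks]; Kk:collider[blocks] ⇒ blocked
  4. Hh ← Ee ← Ss → Rr → Kk ← Bb — Ee:chain[open]; Ss:fork[blocks]; Rr:chain[open]; Kk:collider[blocks] ⇒ blocked
All paths are blocked; Hh ⊥ Bb | {Ss, Tt} holds.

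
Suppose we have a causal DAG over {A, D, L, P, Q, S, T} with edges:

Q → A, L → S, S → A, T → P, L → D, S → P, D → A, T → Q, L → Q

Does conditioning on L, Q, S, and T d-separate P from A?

Yes — P and A are d-separated given {L, Q, S, T}.

We examine all 6 paths between P and A:
  1. P ← T → Q → A — T:fork[blocks]; Q:chain[blocks] ⇒ blocked
  2. P ← T → Q ← L → S → A — T:fork[blocks]; Q:collider[open]; L:fork[blocks]; S:chain[blocks] ⇒ blocked
  3. P ← T → Q ← L → D → A — T:fork[blocks]; Q:collider[open]; L:fork[blocks]; D:chain[open] ⇒ blocked
  4. P ← S → A — S:fork[blocks] ⇒ blocked
  5. P ← S ← L → D → A — S:chain[blocks]; L:fork[blocks]; D:chain[open] ⇒ blocked
  6. P ← S ← L → Q → A — S:chain[blocks]; L:fork[blocks]; Q:chain[blocks] ⇒ blocked
Every path is blocked, so P and A are d-separated given {L, Q, S, T}.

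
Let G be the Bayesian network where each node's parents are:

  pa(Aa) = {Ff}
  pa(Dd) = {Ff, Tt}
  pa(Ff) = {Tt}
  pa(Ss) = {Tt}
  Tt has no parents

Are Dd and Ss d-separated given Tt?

We examine all 2 paths between Dd and Ss:
  1. Dd ← Tt → Ss — Tt:fork[blocks] ⇒ blocked
  2. Dd ← Ff ← Tt → Ss — Ff:chain[open]; Tt:fork[blocks] ⇒ blocked
Since every path is blocked, d-separation holds.

Yes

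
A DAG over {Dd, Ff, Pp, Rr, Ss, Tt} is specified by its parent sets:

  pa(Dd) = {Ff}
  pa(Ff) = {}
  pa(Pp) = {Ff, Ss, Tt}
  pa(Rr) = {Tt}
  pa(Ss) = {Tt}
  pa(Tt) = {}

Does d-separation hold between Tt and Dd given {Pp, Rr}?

No

We examine all 2 paths between Tt and Dd:
Path 1: Tt → Pp ← Ff → Dd
  Pp is a collider and Pp is conditioned on, which opens it; Ff is a fork and Ff is not conditioned on — no node blocks this path, so it is active.
Path 2: Tt → Ss → Pp ← Ff → Dd
  Ss is a chain and Ss is not conditioned on; Pp is a collider and Pp is conditioned on, which opens it; Ff is a fork and Ff is not conditioned on — no node blocks this path, so it is active.
Because an active path exists, Tt and Dd are not d-separated.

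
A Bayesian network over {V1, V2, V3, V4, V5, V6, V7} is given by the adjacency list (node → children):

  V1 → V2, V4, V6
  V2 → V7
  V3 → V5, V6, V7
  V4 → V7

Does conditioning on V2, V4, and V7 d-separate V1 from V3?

3 paths connect V1 and V3; each must be blocked for d-separation to hold:
Path 1: V1 → V6 ← V3
  V6 is a collider here and neither V6 nor any of its descendants is conditioned on, so the collider stays closed — the path is blocked at V6.
Path 2: V1 → V2 → V7 ← V3
  V2 is a chain here and V2 is conditioned on, so the path is blocked at V2.
Path 3: V1 → V4 → V7 ← V3
  V4 is a chain here and V4 is conditioned on, so the path is blocked at V4.
Every path is blocked, so V1 and V3 are d-separated given {V2, V4, V7}.

Yes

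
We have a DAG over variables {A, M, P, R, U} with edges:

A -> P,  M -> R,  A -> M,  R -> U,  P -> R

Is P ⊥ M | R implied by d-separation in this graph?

No — P and M are not d-separated given {R}.

Enumerating the 2 paths from P to M and testing each for blocking by {R}:
  1. P ← A → M — A:fork[open] ⇒ active
  2. P → R ← M — R:collider[open] ⇒ active
Because an active path exists, P and M are not d-separated.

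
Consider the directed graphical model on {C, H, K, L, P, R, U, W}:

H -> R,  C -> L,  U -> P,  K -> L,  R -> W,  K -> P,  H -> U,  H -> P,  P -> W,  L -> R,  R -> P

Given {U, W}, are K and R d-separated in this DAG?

No — K and R are not d-separated given {U, W}.

5 paths connect K and R; each must be blocked for d-separation to hold:
Path 1: K → L → R
  L is a chain and L is not conditioned on — no node blocks this path, so it is active.
Path 2: K → P ← R
  P is a collider and its descendant W is conditioned on, which opens it — no node blocks this path, so it is active.
Path 3: K → P ← H → R
  P is a collider and its descendant W is conditioned on, which opens it; H is a fork and H is not conditioned on — no node blocks this path, so it is active.
Path 4: K → P ← U ← H → R
  U is a chain here and U is conditioned on, so the path is blocked at U.
Path 5: K → P → W ← R
  P is a chain and P is not conditioned on; W is a collider and W is conditioned on, which opens it — no node blocks this path, so it is active.
At least one path is unblocked, so d-separation fails.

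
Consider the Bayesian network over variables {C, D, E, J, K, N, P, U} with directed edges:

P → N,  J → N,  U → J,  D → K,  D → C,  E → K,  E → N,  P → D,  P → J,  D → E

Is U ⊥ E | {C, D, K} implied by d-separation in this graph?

Yes

6 paths connect U and E; each must be blocked for d-separation to hold:
Path 1: U → J → N ← E
  N is a collider here and neither N nor any of its descendants is conditioned on, so the collider stays closed — the path is blocked at N.
Path 2: U → J → N ← P → D → E
  N is a collider here and neither N nor any of its descendants is conditioned on, so the collider stays closed — the path is blocked at N.
Path 3: U → J → N ← P → D → K ← E
  N is a collider here and neither N nor any of its descendants is conditioned on, so the collider stays closed — the path is blocked at N.
Path 4: U → J ← P → D → E
  J is a collider here and neither J nor any of its descendants is conditioned on, so the collider stays closed — the path is blocked at J.
Path 5: U → J ← P → D → K ← E
  J is a collider here and neither J nor any of its descendants is conditioned on, so the collider stays closed — the path is blocked at J.
Path 6: U → J ← P → N ← E
  J is a collider here and neither J nor any of its descendants is conditioned on, so the collider stays closed — the path is blocked at J.
All paths are blocked; U ⊥ E | {C, D, K} holds.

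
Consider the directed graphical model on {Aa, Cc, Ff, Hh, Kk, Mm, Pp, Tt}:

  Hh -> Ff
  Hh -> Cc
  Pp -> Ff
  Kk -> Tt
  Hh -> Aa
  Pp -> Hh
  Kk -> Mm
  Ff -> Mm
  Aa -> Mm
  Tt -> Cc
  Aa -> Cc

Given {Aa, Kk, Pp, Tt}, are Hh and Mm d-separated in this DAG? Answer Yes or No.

There are 6 undirected paths between Hh and Mm; checking each against the conditioning set {Aa, Kk, Pp, Tt}:
Path 1: Hh ← Pp → Ff → Mm
  Pp is a fork here and Pp is conditioned on, so the path is blocked at Pp.
Path 2: Hh → Cc ← Tt ← Kk → Mm
  Cc is a collider here and neither Cc nor any of its descendants is conditioned on, so the collider stays closed — the path is blocked at Cc.
Path 3: Hh → Cc ← Aa → Mm
  Cc is a collider here and neither Cc nor any of its descendants is conditioned on, so the collider stays closed — the path is blocked at Cc.
Path 4: Hh → Ff → Mm
  Ff is a chain and Ff is not conditioned on — no node blocks this path, so it is active.
Path 5: Hh → Aa → Cc ← Tt ← Kk → Mm
  Aa is a chain here and Aa is conditioned on, so the path is blocked at Aa.
Path 6: Hh → Aa → Mm
  Aa is a chain here and Aa is conditioned on, so the path is blocked at Aa.
Since the path Hh → Ff → Mm is active, Hh and Mm are not d-separated given {Aa, Kk, Pp, Tt}.

No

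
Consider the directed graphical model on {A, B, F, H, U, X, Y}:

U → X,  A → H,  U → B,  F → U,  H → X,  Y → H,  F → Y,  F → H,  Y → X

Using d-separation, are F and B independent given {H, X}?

Enumerating the 5 paths from F to B and testing each for blocking by {H, X}:
  1. F → H → X ← U → B — H:chain[blocks]; X:collider[open]; U:fork[open] ⇒ blocked
  2. F → H ← Y → X ← U → B — H:collider[open]; Y:fork[open]; X:collider[open]; U:fork[open] ⇒ active
  3. F → U → B — U:chain[open] ⇒ active
  4. F → Y → X ← U → B — Y:chain[open]; X:collider[open]; U:fork[open] ⇒ active
  5. F → Y → H → X ← U → B — Y:chain[open]; H:chain[blocks]; X:collider[open]; U:fork[open] ⇒ blocked
Because an active path exists, F and B are not d-separated.

No — F and B are not d-separated given {H, X}.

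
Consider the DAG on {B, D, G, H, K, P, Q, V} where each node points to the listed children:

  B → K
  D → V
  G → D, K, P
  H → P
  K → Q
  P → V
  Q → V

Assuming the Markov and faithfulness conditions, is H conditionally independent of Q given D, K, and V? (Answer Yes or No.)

No

4 paths connect H and Q; each must be blocked for d-separation to hold:
Path 1: H → P ← G → K → Q
  K is a chain here and K is conditioned on, so the path is blocked at K.
Path 2: H → P ← G → D → V ← Q
  D is a chain here and D is conditioned on, so the path is blocked at D.
Path 3: H → P → V ← D ← G → K → Q
  D is a chain here and D is conditioned on, so the path is blocked at D.
Path 4: H → P → V ← Q
  P is a chain and P is not conditioned on; V is a collider and V is conditioned on, which opens it — no node blocks this path, so it is active.
Because an active path exists, H and Q are not d-separated.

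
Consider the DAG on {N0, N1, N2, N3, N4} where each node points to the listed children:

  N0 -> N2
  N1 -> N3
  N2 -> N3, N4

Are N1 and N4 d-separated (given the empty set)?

There is one path between N1 and N4:
Path 1: N1 → N3 ← N2 → N4
  N3 is a collider here and neither N3 nor any of its descendants is conditioned on, so the collider stays closed — the path is blocked at N3.
All paths are blocked; N1 ⊥ N4 | ∅ holds.

Yes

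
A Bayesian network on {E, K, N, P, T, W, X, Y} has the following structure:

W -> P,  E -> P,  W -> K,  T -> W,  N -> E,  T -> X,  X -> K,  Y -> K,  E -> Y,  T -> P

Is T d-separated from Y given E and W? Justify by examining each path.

Enumerating the 6 paths from T to Y and testing each for blocking by {E, W}:
Path 1: T → X → K ← Y
  K is a collider here and neither K nor any of its descendants is conditioned on, so the collider stays closed — the path is blocked at K.
Path 2: T → X → K ← W → P ← E → Y
  K is a collider here and neither K nor any of its descendants is conditioned on, so the collider stays closed — the path is blocked at K.
Path 3: T → P ← W → K ← Y
  P is a collider here and neither P nor any of its descendants is conditioned on, so the collider stays closed — the path is blocked at P.
Path 4: T → P ← E → Y
  P is a collider here and neither P nor any of its descendants is conditioned on, so the collider stays closed — the path is blocked at P.
Path 5: T → W → K ← Y
  W is a chain here and W is conditioned on, so the path is blocked at W.
Path 6: T → W → P ← E → Y
  W is a chain here and W is conditioned on, so the path is blocked at W.
All paths are blocked; T ⊥ Y | {E, W} holds.

Yes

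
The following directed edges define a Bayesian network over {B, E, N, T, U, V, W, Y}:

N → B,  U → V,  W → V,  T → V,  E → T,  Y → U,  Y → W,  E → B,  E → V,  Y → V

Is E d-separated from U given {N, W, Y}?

Yes

There are 6 undirected paths between E and U; checking each against the conditioning set {N, W, Y}:
Path 1: E → V ← W ← Y → U
  V is a collider here and neither V nor any of its descendants is conditioned on, so the collider stays closed — the path is blocked at V.
Path 2: E → V ← U
  V is a collider here and neither V nor any of its descendants is conditioned on, so the collider stays closed — the path is blocked at V.
Path 3: E → V ← Y → U
  V is a collider here and neither V nor any of its descendants is conditioned on, so the collider stays closed — the path is blocked at V.
Path 4: E → T → V ← W ← Y → U
  V is a collider here and neither V nor any of its descendants is conditioned on, so the collider stays closed — the path is blocked at V.
Path 5: E → T → V ← U
  V is a collider here and neither V nor any of its descendants is conditioned on, so the collider stays closed — the path is blocked at V.
Path 6: E → T → V ← Y → U
  V is a collider here and neither V nor any of its descendants is conditioned on, so the collider stays closed — the path is blocked at V.
Every path is blocked, so E and U are d-separated given {N, W, Y}.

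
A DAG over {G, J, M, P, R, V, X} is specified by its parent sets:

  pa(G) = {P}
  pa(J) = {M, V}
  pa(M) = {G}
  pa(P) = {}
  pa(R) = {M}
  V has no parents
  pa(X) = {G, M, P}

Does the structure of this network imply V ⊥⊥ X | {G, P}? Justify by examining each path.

There are 3 undirected paths between V and X; checking each against the conditioning set {G, P}:
Path 1: V → J ← M → X
  J is a collider here and neither J nor any of its descendants is conditioned on, so the collider stays closed — the path is blocked at J.
Path 2: V → J ← M ← G → X
  J is a collider here and neither J nor any of its descendants is conditioned on, so the collider stays closed — the path is blocked at J.
Path 3: V → J ← M ← G ← P → X
  J is a collider here and neither J nor any of its descendants is conditioned on, so the collider stays closed — the path is blocked at J.
Every path is blocked, so V and X are d-separated given {G, P}.

Yes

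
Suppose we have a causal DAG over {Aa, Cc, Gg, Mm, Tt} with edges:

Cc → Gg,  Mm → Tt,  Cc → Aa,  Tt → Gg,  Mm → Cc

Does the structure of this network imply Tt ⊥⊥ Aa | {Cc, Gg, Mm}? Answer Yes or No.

Enumerating the 2 paths from Tt to Aa and testing each for blocking by {Cc, Gg, Mm}:
Path 1: Tt → Gg ← Cc → Aa
  Cc is a fork here and Cc is conditioned on, so the path is blocked at Cc.
Path 2: Tt ← Mm → Cc → Aa
  Mm is a fork here and Mm is conditioned on, so the path is blocked at Mm.
All paths are blocked; Tt ⊥ Aa | {Cc, Gg, Mm} holds.

Yes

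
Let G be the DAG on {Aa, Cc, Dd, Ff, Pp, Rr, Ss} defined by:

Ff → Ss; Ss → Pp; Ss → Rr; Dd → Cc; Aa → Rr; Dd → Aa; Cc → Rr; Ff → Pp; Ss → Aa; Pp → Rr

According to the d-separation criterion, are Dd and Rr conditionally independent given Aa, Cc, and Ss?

We examine all 5 paths between Dd and Rr:
  1. Dd → Cc → Rr — Cc:chain[blocks] ⇒ blocked
  2. Dd → Aa ← Ss ← Ff → Pp → Rr — Aa:collider[open]; Ss:chain[blocks]; Ff:fork[open]; Pp:chain[open] ⇒ blocked
  3. Dd → Aa ← Ss → Rr — Aa:collider[open]; Ss:fork[blocks] ⇒ blocked
  4. Dd → Aa ← Ss → Pp → Rr — Aa:collider[open]; Ss:fork[blocks]; Pp:chain[open] ⇒ blocked
  5. Dd → Aa → Rr — Aa:chain[blocks] ⇒ blocked
All paths are blocked; Dd ⊥ Rr | {Aa, Cc, Ss} holds.

Yes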